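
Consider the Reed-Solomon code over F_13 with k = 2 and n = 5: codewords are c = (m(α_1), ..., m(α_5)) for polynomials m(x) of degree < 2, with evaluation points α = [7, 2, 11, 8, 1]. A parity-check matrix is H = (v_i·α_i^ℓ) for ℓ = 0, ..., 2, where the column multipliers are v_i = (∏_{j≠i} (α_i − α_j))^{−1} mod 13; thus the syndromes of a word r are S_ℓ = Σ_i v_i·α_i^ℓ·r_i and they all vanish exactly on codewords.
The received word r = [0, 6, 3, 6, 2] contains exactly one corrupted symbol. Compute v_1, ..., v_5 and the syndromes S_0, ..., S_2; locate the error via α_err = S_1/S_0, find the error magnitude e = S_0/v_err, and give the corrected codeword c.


S = (7, 4, 6), error at position 4, error magnitude e = 2, c = [0, 6, 3, 4, 2].

Step 1: column multipliers v_i = (∏_{j≠i}(α_i − α_j))^{−1} mod 13.
  i = 1 (α = 7): (7−2)(7−11)(7−8)(7−1) = 5·(−4)·(−1)·6 = 120 ≡ 3, so v_1 = 3^{−1} = 9 (mod 13).
  i = 2 (α = 2): (2−7)(2−11)(2−8)(2−1) = (−5)·(−9)·(−6)·1 = −270 ≡ 3, so v_2 = 3^{−1} = 9 (mod 13).
  i = 3 (α = 11): (11−7)(11−2)(11−8)(11−1) = 4·9·3·10 = 1080 ≡ 1, so v_3 = 1^{−1} = 1 (mod 13).
  i = 4 (α = 8): (8−7)(8−2)(8−11)(8−1) = 1·6·(−3)·7 = −126 ≡ 4, so v_4 = 4^{−1} = 10 (mod 13).
  i = 5 (α = 1): (1−7)(1−2)(1−11)(1−8) = (−6)·(−1)·(−10)·(−7) = 420 ≡ 4, so v_5 = 4^{−1} = 10 (mod 13).
  v = [9, 9, 1, 10, 10].
Step 2: syndromes of r = [0, 6, 3, 6, 2] (all sums mod 13).
  S_0 = Σ v_i r_i = 9·0 + 9·6 + 1·3 + 10·6 + 10·2 = 137 ≡ 7.
  S_1 = Σ v_i α_i r_i = 9·7·0 + 9·2·6 + 1·11·3 + 10·8·6 + 10·1·2 = 641 ≡ 4.
  α_i^2 mod 13 = [10, 4, 4, 12, 1].
  S_2 = Σ v_i α_i^2 r_i = 9·10·0 + 9·4·6 + 1·4·3 + 10·12·6 + 10·1·2 = 968 ≡ 6.
  S = (7, 4, 6) ≠ 0, so r is not a codeword (an error is present).
Step 3: locate the error. For a single error e at position i, S_ℓ = v_i·e·α_i^ℓ, so α_err = S_1/S_0.
  S_0^{−1} = 7^{−1} = 2 (mod 13), so α_err = 4·2 = 8 ≡ 8 = α_4. Error position i = 4.
  Consistency check: S_2/S_1 = 6·10 = 60 ≡ 8 = α_err ✓ (single-error assumption holds).
Step 4: error magnitude e = S_0/v_4 = S_0·∏_{j≠4}(α_4 − α_j) = 7·4 = 28 ≡ 2 (mod 13).
Step 5: correct position 4: c_4 = r_4 − e = 6 − 2 ≡ 4 (mod 13). Hence c = [0, 6, 3, 4, 2].
  Check: interpolating c through the α_i gives m(x) = 11 + 4·x (degree < 2) with m(α_i) = c_i for every i, so c is indeed a codeword.


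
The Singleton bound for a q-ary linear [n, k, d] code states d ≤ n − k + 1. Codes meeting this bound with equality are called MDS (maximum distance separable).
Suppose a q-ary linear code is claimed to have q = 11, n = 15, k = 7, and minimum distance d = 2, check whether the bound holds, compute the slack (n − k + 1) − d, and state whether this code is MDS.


Singleton RHS = n − k + 1 = 9, slack = 7, bound satisfied, not MDS.

Singleton bound: d ≤ n − k + 1.
Here n = 15, k = 7, so n − k + 1 = 9.
Given d = 2, check d ≤ 9: YES.
Slack = (n − k + 1) − d = 7.
The code is NOT MDS (slack = 7 > 0).
Description: the claimed parameters are [15, 7, 2]_11; such a code would be non-MDS.


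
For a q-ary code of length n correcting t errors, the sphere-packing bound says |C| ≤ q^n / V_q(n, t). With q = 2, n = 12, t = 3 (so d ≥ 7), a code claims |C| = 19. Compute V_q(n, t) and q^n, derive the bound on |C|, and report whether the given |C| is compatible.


V_q(n, t) = 299, q^n = 4096, Hamming bound = 13, |C| = 19 > bound (violated).

Step 1: Compute V_q(n, t) = Σ_{j=0}^3 C(n, j) (q−1)^j.
  j = 0: C(12,0)·(1)^0 = 1·1 = 1.
  j = 1: C(12,1)·(1)^1 = 12·1 = 12.
  j = 2: C(12,2)·(1)^2 = 66·1 = 66.
  j = 3: C(12,3)·(1)^3 = 220·1 = 220.
  V_q(n, t) = 1 + 12 + 66 + 220 = 299.
Step 2: q^n = 2^12 = 4096.
Step 3: Hamming bound ⌊q^n / V_q(n,t)⌋ = ⌊4096/299⌋ = 13.
Step 4: Compare |C| = 19 to 13: violated.
The claimed |C| lies above the Hamming bound, so no 2-ary code of length 12 with d ≥ 7 can have 19 codewords.


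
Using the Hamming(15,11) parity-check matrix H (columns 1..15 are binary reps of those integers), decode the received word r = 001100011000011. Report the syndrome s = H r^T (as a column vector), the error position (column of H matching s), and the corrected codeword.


s = (0, 1, 1, 1)^T, error position = 7, corrected codeword c = 001100111000011

Compute s = H r^T mod 2 one row at a time:
  s_1 = 1 + 1 + 0 + 0 + 0 + 0 + 1 + 1 = 4 ≡ 0 (mod 2).
  s_2 = 1 + 0 + 0 + 0 + 0 + 0 + 1 + 1 = 3 ≡ 1 (mod 2).
  s_3 = 0 + 1 + 0 + 0 + 0 + 0 + 1 + 1 = 3 ≡ 1 (mod 2).
  s_4 = 0 + 1 + 0 + 0 + 1 + 0 + 0 + 1 = 3 ≡ 1 (mod 2).
s = (0, 1, 1, 1)^T — this equals column 7 of H (binary 0111), so error is at position 7.
Correct: flip bit 7 of r = 001100011000011 to get c = 001100111000011.


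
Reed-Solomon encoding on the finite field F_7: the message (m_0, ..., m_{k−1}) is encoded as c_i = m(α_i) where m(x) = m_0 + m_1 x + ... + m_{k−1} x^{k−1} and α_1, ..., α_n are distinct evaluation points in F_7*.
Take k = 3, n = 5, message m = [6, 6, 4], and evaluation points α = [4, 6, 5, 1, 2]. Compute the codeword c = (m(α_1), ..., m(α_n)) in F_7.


c = [3, 4, 3, 2, 6]

Message polynomial: m(x) = 6 + 6·x + 4·x^2 (mod 7).
For each evaluation point α_i, compute m(α_i) mod 7:
  α_1 = 4: Horner steps 4 → 1 → 3, so m(4) = 3.
  α_2 = 6: Horner steps 4 → 2 → 4, so m(6) = 4.
  α_3 = 5: Horner steps 4 → 5 → 3, so m(5) = 3.
  α_4 = 1: Horner steps 4 → 3 → 2, so m(1) = 2.
  α_5 = 2: Horner steps 4 → 0 → 6, so m(2) = 6.
Codeword c = [3, 4, 3, 2, 6] ∈ F_7^5.


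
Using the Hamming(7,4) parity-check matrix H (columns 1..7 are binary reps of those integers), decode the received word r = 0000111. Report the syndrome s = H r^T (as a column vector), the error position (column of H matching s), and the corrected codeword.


s = (1, 0, 0)^T, error position = 4, corrected codeword c = 0001111

Compute s = H r^T mod 2 one row at a time:
  s_1 = 0 + 1 + 1 + 1 = 3 ≡ 1 (mod 2).
  s_2 = 0 + 0 + 1 + 1 = 2 ≡ 0 (mod 2).
  s_3 = 0 + 0 + 1 + 1 = 2 ≡ 0 (mod 2).
s = (1, 0, 0)^T — this equals column 4 of H (binary 100), so error is at position 4.
Correct: flip bit 4 of r = 0000111 to get c = 0001111.


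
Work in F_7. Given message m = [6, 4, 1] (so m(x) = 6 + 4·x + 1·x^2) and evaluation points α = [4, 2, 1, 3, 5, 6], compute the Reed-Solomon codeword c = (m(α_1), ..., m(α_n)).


c = [3, 4, 4, 6, 2, 3]

Message polynomial: m(x) = 6 + 4·x + 1·x^2 (mod 7).
For each evaluation point α_i, compute m(α_i) mod 7:
  α_1 = 4: Horner steps 1 → 1 → 3, so m(4) = 3.
  α_2 = 2: Horner steps 1 → 6 → 4, so m(2) = 4.
  α_3 = 1: Horner steps 1 → 5 → 4, so m(1) = 4.
  α_4 = 3: Horner steps 1 → 0 → 6, so m(3) = 6.
  α_5 = 5: Horner steps 1 → 2 → 2, so m(5) = 2.
  α_6 = 6: Horner steps 1 → 3 → 3, so m(6) = 3.
Codeword c = [3, 4, 4, 6, 2, 3] ∈ F_7^6.


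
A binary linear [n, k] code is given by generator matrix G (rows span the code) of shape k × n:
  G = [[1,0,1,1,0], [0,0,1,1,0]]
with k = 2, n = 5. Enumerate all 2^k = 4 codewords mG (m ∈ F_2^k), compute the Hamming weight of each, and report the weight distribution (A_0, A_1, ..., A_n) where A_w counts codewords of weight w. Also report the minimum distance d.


Weight distribution: A_0 = 1, A_1 = 1, A_2 = 1, A_3 = 1. Minimum distance d = 1.

Enumerate all 2^2 = 4 messages m ∈ F_2^2.
For each, compute codeword c = mG in F_2^5, then tally its weight.
  m = 00 → c = 00000, weight = 0.
  m = 10 → c = 10110, weight = 3.
  m = 01 → c = 00110, weight = 2.
  m = 11 → c = 10000, weight = 1.
Tally weights:
  weight 0: 1 codewords.
  weight 1: 1 codewords.
  weight 2: 1 codewords.
  weight 3: 1 codewords.
Minimum distance d = smallest w > 0 with A_w > 0 = 1.
Sanity: Σ A_w = 4 = 2^2 = 4 ✓.


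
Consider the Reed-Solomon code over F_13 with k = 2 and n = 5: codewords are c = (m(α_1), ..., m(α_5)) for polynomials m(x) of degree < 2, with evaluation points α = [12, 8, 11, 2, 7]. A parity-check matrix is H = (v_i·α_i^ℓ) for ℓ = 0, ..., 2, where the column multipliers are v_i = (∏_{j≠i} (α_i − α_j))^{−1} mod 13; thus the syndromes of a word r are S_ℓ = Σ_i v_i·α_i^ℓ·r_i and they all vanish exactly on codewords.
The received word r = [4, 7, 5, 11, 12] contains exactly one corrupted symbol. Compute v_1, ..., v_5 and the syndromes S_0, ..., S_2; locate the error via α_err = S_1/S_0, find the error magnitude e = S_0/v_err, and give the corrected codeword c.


S = (6, 7, 6), error at position 1, error magnitude e = 4, c = [0, 7, 5, 11, 12].

Step 1: column multipliers v_i = (∏_{j≠i}(α_i − α_j))^{−1} mod 13.
  i = 1 (α = 12): (12−8)(12−11)(12−2)(12−7) = 4·1·10·5 = 200 ≡ 5, so v_1 = 5^{−1} = 8 (mod 13).
  i = 2 (α = 8): (8−12)(8−11)(8−2)(8−7) = (−4)·(−3)·6·1 = 72 ≡ 7, so v_2 = 7^{−1} = 2 (mod 13).
  i = 3 (α = 11): (11−12)(11−8)(11−2)(11−7) = (−1)·3·9·4 = −108 ≡ 9, so v_3 = 9^{−1} = 3 (mod 13).
  i = 4 (α = 2): (2−12)(2−8)(2−11)(2−7) = (−10)·(−6)·(−9)·(−5) = 2700 ≡ 9, so v_4 = 9^{−1} = 3 (mod 13).
  i = 5 (α = 7): (7−12)(7−8)(7−11)(7−2) = (−5)·(−1)·(−4)·5 = −100 ≡ 4, so v_5 = 4^{−1} = 10 (mod 13).
  v = [8, 2, 3, 3, 10].
Step 2: syndromes of r = [4, 7, 5, 11, 12] (all sums mod 13).
  S_0 = Σ v_i r_i = 8·4 + 2·7 + 3·5 + 3·11 + 10·12 = 214 ≡ 6.
  S_1 = Σ v_i α_i r_i = 8·12·4 + 2·8·7 + 3·11·5 + 3·2·11 + 10·7·12 = 1567 ≡ 7.
  α_i^2 mod 13 = [1, 12, 4, 4, 10].
  S_2 = Σ v_i α_i^2 r_i = 8·1·4 + 2·12·7 + 3·4·5 + 3·4·11 + 10·10·12 = 1592 ≡ 6.
  S = (6, 7, 6) ≠ 0, so r is not a codeword (an error is present).
Step 3: locate the error. For a single error e at position i, S_ℓ = v_i·e·α_i^ℓ, so α_err = S_1/S_0.
  S_0^{−1} = 6^{−1} = 11 (mod 13), so α_err = 7·11 = 77 ≡ 12 = α_1. Error position i = 1.
  Consistency check: S_2/S_1 = 6·2 = 12 ≡ 12 = α_err ✓ (single-error assumption holds).
Step 4: error magnitude e = S_0/v_1 = S_0·∏_{j≠1}(α_1 − α_j) = 6·5 = 30 ≡ 4 (mod 13).
Step 5: correct position 1: c_1 = r_1 − e = 4 − 4 ≡ 0 (mod 13). Hence c = [0, 7, 5, 11, 12].
  Check: interpolating c through the α_i gives m(x) = 8 + 8·x (degree < 2) with m(α_i) = c_i for every i, so c is indeed a codeword.


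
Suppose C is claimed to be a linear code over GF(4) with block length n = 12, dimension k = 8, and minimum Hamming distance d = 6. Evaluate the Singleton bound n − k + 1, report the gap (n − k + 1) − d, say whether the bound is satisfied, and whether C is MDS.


Singleton RHS = n − k + 1 = 5, slack = -1, bound violated (no such code; not MDS).

Singleton bound: d ≤ n − k + 1.
Here n = 12, k = 8, so n − k + 1 = 5.
Given d = 6, check d ≤ 5: NO.
Slack = (n − k + 1) − d = -1.
The slack is negative: d = 6 exceeds n − k + 1 = 5 by 1, so the Singleton bound is violated and no linear [12, 8, 6]_4 code can exist. In particular it is not MDS (MDS requires d = n − k + 1 exactly).
Description: the claimed parameters are [12, 8, 6]_4; such a code would be impossible (violates the Singleton bound).


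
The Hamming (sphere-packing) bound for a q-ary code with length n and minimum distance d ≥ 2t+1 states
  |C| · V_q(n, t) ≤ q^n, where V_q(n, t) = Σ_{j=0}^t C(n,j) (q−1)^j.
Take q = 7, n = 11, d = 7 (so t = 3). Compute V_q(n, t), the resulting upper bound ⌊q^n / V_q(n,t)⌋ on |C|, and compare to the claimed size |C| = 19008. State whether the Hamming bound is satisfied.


V_q(n, t) = 37687, q^n = 1977326743, Hamming bound = 52467, |C| = 19008 ≤ bound (satisfied).

Step 1: Compute V_q(n, t) = Σ_{j=0}^3 C(n, j) (q−1)^j.
  j = 0: C(11,0)·(6)^0 = 1·1 = 1.
  j = 1: C(11,1)·(6)^1 = 11·6 = 66.
  j = 2: C(11,2)·(6)^2 = 55·36 = 1980.
  j = 3: C(11,3)·(6)^3 = 165·216 = 35640.
  V_q(n, t) = 1 + 66 + 1980 + 35640 = 37687.
Step 2: q^n = 7^11 = 1977326743.
Step 3: Hamming bound ⌊q^n / V_q(n,t)⌋ = ⌊1977326743/37687⌋ = 52467.
Step 4: Compare |C| = 19008 to 52467: satisfied.
The claimed |C| lies below the Hamming bound.


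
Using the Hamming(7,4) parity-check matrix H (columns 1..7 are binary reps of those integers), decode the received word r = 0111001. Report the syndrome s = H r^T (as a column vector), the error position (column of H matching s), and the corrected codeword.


s = (0, 1, 0)^T, error position = 2, corrected codeword c = 0011001

Compute s = H r^T mod 2 one row at a time:
  s_1 = 1 + 0 + 0 + 1 = 2 ≡ 0 (mod 2).
  s_2 = 1 + 1 + 0 + 1 = 3 ≡ 1 (mod 2).
  s_3 = 0 + 1 + 0 + 1 = 2 ≡ 0 (mod 2).
s = (0, 1, 0)^T — this equals column 2 of H (binary 010), so error is at position 2.
Correct: flip bit 2 of r = 0111001 to get c = 0011001.


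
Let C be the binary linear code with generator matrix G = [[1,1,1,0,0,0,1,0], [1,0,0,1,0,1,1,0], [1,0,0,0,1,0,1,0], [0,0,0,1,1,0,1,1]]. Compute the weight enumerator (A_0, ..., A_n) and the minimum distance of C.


Weight distribution: A_0 = 1, A_3 = 5, A_4 = 5, A_5 = 2, A_6 = 2, A_7 = 1. Minimum distance d = 3.

Enumerate all 2^4 = 16 messages m ∈ F_2^4.
For each, compute codeword c = mG in F_2^8, then tally its weight.
  m = 0000 → c = 00000000, weight = 0.
  m = 1000 → c = 11100010, weight = 4.
  m = 0100 → c = 10010110, weight = 4.
  m = 1100 → c = 01110100, weight = 4.
  m = 0010 → c = 10001010, weight = 3.
  m = 1010 → c = 01101000, weight = 3.
  m = 0110 → c = 00011100, weight = 3.
  m = 1110 → c = 11111110, weight = 7.
  m = 0001 → c = 00011011, weight = 4.
  m = 1001 → c = 11111001, weight = 6.
  m = 0101 → c = 10001101, weight = 4.
  m = 1101 → c = 01101111, weight = 6.
  m = 0011 → c = 10010001, weight = 3.
  m = 1011 → c = 01110011, weight = 5.
  m = 0111 → c = 00000111, weight = 3.
  m = 1111 → c = 11100101, weight = 5.
Tally weights:
  weight 0: 1 codewords.
  weight 3: 5 codewords.
  weight 4: 5 codewords.
  weight 5: 2 codewords.
  weight 6: 2 codewords.
  weight 7: 1 codewords.
Minimum distance d = smallest w > 0 with A_w > 0 = 3.
Sanity: Σ A_w = 16 = 2^4 = 16 ✓.


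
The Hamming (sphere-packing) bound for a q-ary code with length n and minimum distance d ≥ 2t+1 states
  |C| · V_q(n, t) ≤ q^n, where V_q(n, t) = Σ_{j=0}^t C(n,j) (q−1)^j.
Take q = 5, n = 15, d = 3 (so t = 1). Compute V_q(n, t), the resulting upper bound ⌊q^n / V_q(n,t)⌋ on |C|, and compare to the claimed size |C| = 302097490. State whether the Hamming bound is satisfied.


V_q(n, t) = 61, q^n = 30517578125, Hamming bound = 500288165, |C| = 302097490 ≤ bound (satisfied).

Step 1: Compute V_q(n, t) = Σ_{j=0}^1 C(n, j) (q−1)^j.
  j = 0: C(15,0)·(4)^0 = 1·1 = 1.
  j = 1: C(15,1)·(4)^1 = 15·4 = 60.
  V_q(n, t) = 1 + 60 = 61.
Step 2: q^n = 5^15 = 30517578125.
Step 3: Hamming bound ⌊q^n / V_q(n,t)⌋ = ⌊30517578125/61⌋ = 500288165.
Step 4: Compare |C| = 302097490 to 500288165: satisfied.
The claimed |C| lies below the Hamming bound.


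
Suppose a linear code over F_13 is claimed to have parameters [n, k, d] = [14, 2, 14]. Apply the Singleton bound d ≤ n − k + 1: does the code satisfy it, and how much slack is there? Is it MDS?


Singleton RHS = n − k + 1 = 13, slack = -1, bound violated (no such code; not MDS).

Singleton bound: d ≤ n − k + 1.
Here n = 14, k = 2, so n − k + 1 = 13.
Given d = 14, check d ≤ 13: NO.
Slack = (n − k + 1) − d = -1.
The slack is negative: d = 14 exceeds n − k + 1 = 13 by 1, so the Singleton bound is violated and no linear [14, 2, 14]_13 code can exist. In particular it is not MDS (MDS requires d = n − k + 1 exactly).
Description: the claimed parameters are [14, 2, 14]_13; such a code would be impossible (violates the Singleton bound).


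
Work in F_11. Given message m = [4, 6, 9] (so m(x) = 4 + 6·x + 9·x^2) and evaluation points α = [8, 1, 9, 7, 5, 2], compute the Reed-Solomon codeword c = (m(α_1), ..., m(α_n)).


c = [1, 8, 6, 3, 6, 8]

Message polynomial: m(x) = 4 + 6·x + 9·x^2 (mod 11).
For each evaluation point α_i, compute m(α_i) mod 11:
  α_1 = 8: Horner steps 9 → 1 → 1, so m(8) = 1.
  α_2 = 1: Horner steps 9 → 4 → 8, so m(1) = 8.
  α_3 = 9: Horner steps 9 → 10 → 6, so m(9) = 6.
  α_4 = 7: Horner steps 9 → 3 → 3, so m(7) = 3.
  α_5 = 5: Horner steps 9 → 7 → 6, so m(5) = 6.
  α_6 = 2: Horner steps 9 → 2 → 8, so m(2) = 8.
Codeword c = [1, 8, 6, 3, 6, 8] ∈ F_11^6.


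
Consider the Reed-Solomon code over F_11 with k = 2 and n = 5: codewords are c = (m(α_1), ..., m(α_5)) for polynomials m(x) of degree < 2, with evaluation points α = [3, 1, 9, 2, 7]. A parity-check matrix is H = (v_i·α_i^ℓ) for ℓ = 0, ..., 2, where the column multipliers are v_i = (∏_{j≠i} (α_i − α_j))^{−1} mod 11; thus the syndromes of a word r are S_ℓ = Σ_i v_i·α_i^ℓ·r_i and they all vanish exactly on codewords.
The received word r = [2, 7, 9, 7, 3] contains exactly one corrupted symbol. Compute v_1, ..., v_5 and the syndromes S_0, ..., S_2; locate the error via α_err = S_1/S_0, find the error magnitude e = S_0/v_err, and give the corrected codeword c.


S = (7, 3, 6), error at position 4, error magnitude e = 8, c = [2, 7, 9, 10, 3].

Step 1: column multipliers v_i = (∏_{j≠i}(α_i − α_j))^{−1} mod 11.
  i = 1 (α = 3): (3−1)(3−9)(3−2)(3−7) = 2·(−6)·1·(−4) = 48 ≡ 4, so v_1 = 4^{−1} = 3 (mod 11).
  i = 2 (α = 1): (1−3)(1−9)(1−2)(1−7) = (−2)·(−8)·(−1)·(−6) = 96 ≡ 8, so v_2 = 8^{−1} = 7 (mod 11).
  i = 3 (α = 9): (9−3)(9−1)(9−2)(9−7) = 6·8·7·2 = 672 ≡ 1, so v_3 = 1^{−1} = 1 (mod 11).
  i = 4 (α = 2): (2−3)(2−1)(2−9)(2−7) = (−1)·1·(−7)·(−5) = −35 ≡ 9, so v_4 = 9^{−1} = 5 (mod 11).
  i = 5 (α = 7): (7−3)(7−1)(7−9)(7−2) = 4·6·(−2)·5 = −240 ≡ 2, so v_5 = 2^{−1} = 6 (mod 11).
  v = [3, 7, 1, 5, 6].
Step 2: syndromes of r = [2, 7, 9, 7, 3] (all sums mod 11).
  S_0 = Σ v_i r_i = 3·2 + 7·7 + 1·9 + 5·7 + 6·3 = 117 ≡ 7.
  S_1 = Σ v_i α_i r_i = 3·3·2 + 7·1·7 + 1·9·9 + 5·2·7 + 6·7·3 = 344 ≡ 3.
  α_i^2 mod 11 = [9, 1, 4, 4, 5].
  S_2 = Σ v_i α_i^2 r_i = 3·9·2 + 7·1·7 + 1·4·9 + 5·4·7 + 6·5·3 = 369 ≡ 6.
  S = (7, 3, 6) ≠ 0, so r is not a codeword (an error is present).
Step 3: locate the error. For a single error e at position i, S_ℓ = v_i·e·α_i^ℓ, so α_err = S_1/S_0.
  S_0^{−1} = 7^{−1} = 8 (mod 11), so α_err = 3·8 = 24 ≡ 2 = α_4. Error position i = 4.
  Consistency check: S_2/S_1 = 6·4 = 24 ≡ 2 = α_err ✓ (single-error assumption holds).
Step 4: error magnitude e = S_0/v_4 = S_0·∏_{j≠4}(α_4 − α_j) = 7·9 = 63 ≡ 8 (mod 11).
Step 5: correct position 4: c_4 = r_4 − e = 7 − 8 ≡ 10 (mod 11). Hence c = [2, 7, 9, 10, 3].
  Check: interpolating c through the α_i gives m(x) = 4 + 3·x (degree < 2) with m(α_i) = c_i for every i, so c is indeed a codeword.


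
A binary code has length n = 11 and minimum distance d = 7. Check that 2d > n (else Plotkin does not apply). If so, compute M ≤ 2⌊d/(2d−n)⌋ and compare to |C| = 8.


Plotkin bound M ≤ 4; given |C| = 8 > bound (violated).

Check applicability: 2d = 14, n = 11.
2d − n = 3 > 0, so Plotkin applies.
Compute d/(2d−n) = 7/3 ≈ 2.3333.
⌊d/(2d−n)⌋ = 2.
Plotkin bound: M ≤ 2·2 = 4.
Given |C| = 8, check: VIOLATED.
This |C| is above the Plotkin bound, so no binary code with n = 11, d = 7 and 8 codewords exists.


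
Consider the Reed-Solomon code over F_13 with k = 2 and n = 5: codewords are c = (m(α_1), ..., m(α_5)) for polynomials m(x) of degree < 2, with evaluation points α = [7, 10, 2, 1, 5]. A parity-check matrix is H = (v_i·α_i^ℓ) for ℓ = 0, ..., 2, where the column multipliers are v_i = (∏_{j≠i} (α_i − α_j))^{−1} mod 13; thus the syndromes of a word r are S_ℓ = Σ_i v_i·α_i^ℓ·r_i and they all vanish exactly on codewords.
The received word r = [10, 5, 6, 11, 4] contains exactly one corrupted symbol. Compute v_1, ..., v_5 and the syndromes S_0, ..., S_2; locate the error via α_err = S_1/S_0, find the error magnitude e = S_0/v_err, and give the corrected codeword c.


S = (8, 4, 2), error at position 1, error magnitude e = 3, c = [7, 5, 6, 11, 4].

Step 1: column multipliers v_i = (∏_{j≠i}(α_i − α_j))^{−1} mod 13.
  i = 1 (α = 7): (7−10)(7−2)(7−1)(7−5) = (−3)·5·6·2 = −180 ≡ 2, so v_1 = 2^{−1} = 7 (mod 13).
  i = 2 (α = 10): (10−7)(10−2)(10−1)(10−5) = 3·8·9·5 = 1080 ≡ 1, so v_2 = 1^{−1} = 1 (mod 13).
  i = 3 (α = 2): (2−7)(2−10)(2−1)(2−5) = (−5)·(−8)·1·(−3) = −120 ≡ 10, so v_3 = 10^{−1} = 4 (mod 13).
  i = 4 (α = 1): (1−7)(1−10)(1−2)(1−5) = (−6)·(−9)·(−1)·(−4) = 216 ≡ 8, so v_4 = 8^{−1} = 5 (mod 13).
  i = 5 (α = 5): (5−7)(5−10)(5−2)(5−1) = (−2)·(−5)·3·4 = 120 ≡ 3, so v_5 = 3^{−1} = 9 (mod 13).
  v = [7, 1, 4, 5, 9].
Step 2: syndromes of r = [10, 5, 6, 11, 4] (all sums mod 13).
  S_0 = Σ v_i r_i = 7·10 + 1·5 + 4·6 + 5·11 + 9·4 = 190 ≡ 8.
  S_1 = Σ v_i α_i r_i = 7·7·10 + 1·10·5 + 4·2·6 + 5·1·11 + 9·5·4 = 823 ≡ 4.
  α_i^2 mod 13 = [10, 9, 4, 1, 12].
  S_2 = Σ v_i α_i^2 r_i = 7·10·10 + 1·9·5 + 4·4·6 + 5·1·11 + 9·12·4 = 1328 ≡ 2.
  S = (8, 4, 2) ≠ 0, so r is not a codeword (an error is present).
Step 3: locate the error. For a single error e at position i, S_ℓ = v_i·e·α_i^ℓ, so α_err = S_1/S_0.
  S_0^{−1} = 8^{−1} = 5 (mod 13), so α_err = 4·5 = 20 ≡ 7 = α_1. Error position i = 1.
  Consistency check: S_2/S_1 = 2·10 = 20 ≡ 7 = α_err ✓ (single-error assumption holds).
Step 4: error magnitude e = S_0/v_1 = S_0·∏_{j≠1}(α_1 − α_j) = 8·2 = 16 ≡ 3 (mod 13).
Step 5: correct position 1: c_1 = r_1 − e = 10 − 3 ≡ 7 (mod 13). Hence c = [7, 5, 6, 11, 4].
  Check: interpolating c through the α_i gives m(x) = 3 + 8·x (degree < 2) with m(α_i) = c_i for every i, so c is indeed a codeword.


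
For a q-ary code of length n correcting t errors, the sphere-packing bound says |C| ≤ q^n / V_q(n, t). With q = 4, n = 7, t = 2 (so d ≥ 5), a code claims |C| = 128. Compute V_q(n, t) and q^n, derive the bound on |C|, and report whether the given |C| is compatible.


V_q(n, t) = 211, q^n = 16384, Hamming bound = 77, |C| = 128 > bound (violated).

Step 1: Compute V_q(n, t) = Σ_{j=0}^2 C(n, j) (q−1)^j.
  j = 0: C(7,0)·(3)^0 = 1·1 = 1.
  j = 1: C(7,1)·(3)^1 = 7·3 = 21.
  j = 2: C(7,2)·(3)^2 = 21·9 = 189.
  V_q(n, t) = 1 + 21 + 189 = 211.
Step 2: q^n = 4^7 = 16384.
Step 3: Hamming bound ⌊q^n / V_q(n,t)⌋ = ⌊16384/211⌋ = 77.
Step 4: Compare |C| = 128 to 77: violated.
The claimed |C| lies above the Hamming bound, so no 4-ary code of length 7 with d ≥ 5 can have 128 codewords.


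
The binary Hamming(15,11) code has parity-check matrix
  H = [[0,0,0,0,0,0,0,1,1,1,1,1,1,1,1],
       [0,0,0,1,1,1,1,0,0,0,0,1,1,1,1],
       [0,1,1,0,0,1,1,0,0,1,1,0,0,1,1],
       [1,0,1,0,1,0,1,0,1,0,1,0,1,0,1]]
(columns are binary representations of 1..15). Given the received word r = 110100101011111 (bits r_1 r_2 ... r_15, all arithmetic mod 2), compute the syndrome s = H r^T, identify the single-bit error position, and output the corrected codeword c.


s = (0, 0, 1, 0)^T, error position = 2, corrected codeword c = 100100101011111

Compute s = H r^T mod 2 one row at a time:
  s_1 = 0 + 1 + 0 + 1 + 1 + 1 + 1 + 1 = 6 ≡ 0 (mod 2).
  s_2 = 1 + 0 + 0 + 1 + 1 + 1 + 1 + 1 = 6 ≡ 0 (mod 2).
  s_3 = 1 + 0 + 0 + 1 + 0 + 1 + 1 + 1 = 5 ≡ 1 (mod 2).
  s_4 = 1 + 0 + 0 + 1 + 1 + 1 + 1 + 1 = 6 ≡ 0 (mod 2).
s = (0, 0, 1, 0)^T — this equals column 2 of H (binary 0010), so error is at position 2.
Correct: flip bit 2 of r = 110100101011111 to get c = 100100101011111.


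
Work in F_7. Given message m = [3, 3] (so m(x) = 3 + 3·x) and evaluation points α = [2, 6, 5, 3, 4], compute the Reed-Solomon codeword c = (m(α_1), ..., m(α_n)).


c = [2, 0, 4, 5, 1]

Message polynomial: m(x) = 3 + 3·x (mod 7).
For each evaluation point α_i, compute m(α_i) mod 7:
  α_1 = 2: Horner steps 3 → 2, so m(2) = 2.
  α_2 = 6: Horner steps 3 → 0, so m(6) = 0.
  α_3 = 5: Horner steps 3 → 4, so m(5) = 4.
  α_4 = 3: Horner steps 3 → 5, so m(3) = 5.
  α_5 = 4: Horner steps 3 → 1, so m(4) = 1.
Codeword c = [2, 0, 4, 5, 1] ∈ F_7^5.


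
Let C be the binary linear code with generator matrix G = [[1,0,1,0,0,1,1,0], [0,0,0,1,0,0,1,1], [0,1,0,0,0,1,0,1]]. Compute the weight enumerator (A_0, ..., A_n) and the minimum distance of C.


Weight distribution: A_0 = 1, A_3 = 2, A_4 = 3, A_5 = 2. Minimum distance d = 3.

Enumerate all 2^3 = 8 messages m ∈ F_2^3.
For each, compute codeword c = mG in F_2^8, then tally its weight.
  m = 000 → c = 00000000, weight = 0.
  m = 100 → c = 10100110, weight = 4.
  m = 010 → c = 00010011, weight = 3.
  m = 110 → c = 10110101, weight = 5.
  m = 001 → c = 01000101, weight = 3.
  m = 101 → c = 11100011, weight = 5.
  m = 011 → c = 01010110, weight = 4.
  m = 111 → c = 11110000, weight = 4.
Tally weights:
  weight 0: 1 codewords.
  weight 3: 2 codewords.
  weight 4: 3 codewords.
  weight 5: 2 codewords.
Minimum distance d = smallest w > 0 with A_w > 0 = 3.
Sanity: Σ A_w = 8 = 2^3 = 8 ✓.


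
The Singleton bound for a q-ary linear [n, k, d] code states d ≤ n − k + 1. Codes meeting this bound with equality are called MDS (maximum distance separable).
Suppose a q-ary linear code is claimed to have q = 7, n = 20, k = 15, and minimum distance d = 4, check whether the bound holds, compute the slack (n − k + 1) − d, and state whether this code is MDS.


Singleton RHS = n − k + 1 = 6, slack = 2, bound satisfied, not MDS.

Singleton bound: d ≤ n − k + 1.
Here n = 20, k = 15, so n − k + 1 = 6.
Given d = 4, check d ≤ 6: YES.
Slack = (n − k + 1) − d = 2.
The code is NOT MDS (slack = 2 > 0).
Description: the claimed parameters are [20, 15, 4]_7; such a code would be non-MDS.


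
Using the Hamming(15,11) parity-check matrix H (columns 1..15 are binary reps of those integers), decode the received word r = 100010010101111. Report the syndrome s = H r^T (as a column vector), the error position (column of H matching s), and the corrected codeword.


s = (0, 1, 1, 0)^T, error position = 6, corrected codeword c = 100011010101111

Compute s = H r^T mod 2 one row at a time:
  s_1 = 1 + 0 + 1 + 0 + 1 + 1 + 1 + 1 = 6 ≡ 0 (mod 2).
  s_2 = 0 + 1 + 0 + 0 + 1 + 1 + 1 + 1 = 5 ≡ 1 (mod 2).
  s_3 = 0 + 0 + 0 + 0 + 1 + 0 + 1 + 1 = 3 ≡ 1 (mod 2).
  s_4 = 1 + 0 + 1 + 0 + 0 + 0 + 1 + 1 = 4 ≡ 0 (mod 2).
s = (0, 1, 1, 0)^T — this equals column 6 of H (binary 0110), so error is at position 6.
Correct: flip bit 6 of r = 100010010101111 to get c = 100011010101111.


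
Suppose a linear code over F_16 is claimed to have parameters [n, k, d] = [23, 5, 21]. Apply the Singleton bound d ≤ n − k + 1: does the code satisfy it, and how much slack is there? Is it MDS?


Singleton RHS = n − k + 1 = 19, slack = -2, bound violated (no such code; not MDS).

Singleton bound: d ≤ n − k + 1.
Here n = 23, k = 5, so n − k + 1 = 19.
Given d = 21, check d ≤ 19: NO.
Slack = (n − k + 1) − d = -2.
The slack is negative: d = 21 exceeds n − k + 1 = 19 by 2, so the Singleton bound is violated and no linear [23, 5, 21]_16 code can exist. In particular it is not MDS (MDS requires d = n − k + 1 exactly).
Description: the claimed parameters are [23, 5, 21]_16; such a code would be impossible (violates the Singleton bound).


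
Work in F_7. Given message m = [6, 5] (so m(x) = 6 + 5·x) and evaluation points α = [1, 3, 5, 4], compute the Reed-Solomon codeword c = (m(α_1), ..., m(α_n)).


c = [4, 0, 3, 5]

Message polynomial: m(x) = 6 + 5·x (mod 7).
For each evaluation point α_i, compute m(α_i) mod 7:
  α_1 = 1: Horner steps 5 → 4, so m(1) = 4.
  α_2 = 3: Horner steps 5 → 0, so m(3) = 0.
  α_3 = 5: Horner steps 5 → 3, so m(5) = 3.
  α_4 = 4: Horner steps 5 → 5, so m(4) = 5.
Codeword c = [4, 0, 3, 5] ∈ F_7^4.


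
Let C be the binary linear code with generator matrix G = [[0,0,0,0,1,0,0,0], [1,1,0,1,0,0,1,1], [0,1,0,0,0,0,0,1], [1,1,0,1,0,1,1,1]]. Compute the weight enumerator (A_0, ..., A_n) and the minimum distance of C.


Weight distribution: A_0 = 1, A_1 = 2, A_2 = 2, A_3 = 3, A_4 = 3, A_5 = 2, A_6 = 2, A_7 = 1. Minimum distance d = 1.

Enumerate all 2^4 = 16 messages m ∈ F_2^4.
For each, compute codeword c = mG in F_2^8, then tally its weight.
  m = 0000 → c = 00000000, weight = 0.
  m = 1000 → c = 00001000, weight = 1.
  m = 0100 → c = 11010011, weight = 5.
  m = 1100 → c = 11011011, weight = 6.
  m = 0010 → c = 01000001, weight = 2.
  m = 1010 → c = 01001001, weight = 3.
  m = 0110 → c = 10010010, weight = 3.
  m = 1110 → c = 10011010, weight = 4.
  m = 0001 → c = 11010111, weight = 6.
  m = 1001 → c = 11011111, weight = 7.
  m = 0101 → c = 00000100, weight = 1.
  m = 1101 → c = 00001100, weight = 2.
  m = 0011 → c = 10010110, weight = 4.
  m = 1011 → c = 10011110, weight = 5.
  m = 0111 → c = 01000101, weight = 3.
  m = 1111 → c = 01001101, weight = 4.
Tally weights:
  weight 0: 1 codewords.
  weight 1: 2 codewords.
  weight 2: 2 codewords.
  weight 3: 3 codewords.
  weight 4: 3 codewords.
  weight 5: 2 codewords.
  weight 6: 2 codewords.
  weight 7: 1 codewords.
Minimum distance d = smallest w > 0 with A_w > 0 = 1.
Sanity: Σ A_w = 16 = 2^4 = 16 ✓.


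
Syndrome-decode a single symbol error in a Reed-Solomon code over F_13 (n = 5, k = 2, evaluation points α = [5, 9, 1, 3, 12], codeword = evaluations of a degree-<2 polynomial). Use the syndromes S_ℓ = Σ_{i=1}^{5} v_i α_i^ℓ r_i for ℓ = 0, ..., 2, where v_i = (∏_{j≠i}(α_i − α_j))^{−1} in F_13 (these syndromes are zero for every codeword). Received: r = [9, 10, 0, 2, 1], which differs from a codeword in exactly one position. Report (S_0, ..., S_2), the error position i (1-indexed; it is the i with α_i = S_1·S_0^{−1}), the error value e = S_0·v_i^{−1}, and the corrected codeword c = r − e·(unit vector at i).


S = (9, 9, 9), error at position 3, error magnitude e = 5, c = [9, 10, 8, 2, 1].

Step 1: column multipliers v_i = (∏_{j≠i}(α_i − α_j))^{−1} mod 13.
  i = 1 (α = 5): (5−9)(5−1)(5−3)(5−12) = (−4)·4·2·(−7) = 224 ≡ 3, so v_1 = 3^{−1} = 9 (mod 13).
  i = 2 (α = 9): (9−5)(9−1)(9−3)(9−12) = 4·8·6·(−3) = −576 ≡ 9, so v_2 = 9^{−1} = 3 (mod 13).
  i = 3 (α = 1): (1−5)(1−9)(1−3)(1−12) = (−4)·(−8)·(−2)·(−11) = 704 ≡ 2, so v_3 = 2^{−1} = 7 (mod 13).
  i = 4 (α = 3): (3−5)(3−9)(3−1)(3−12) = (−2)·(−6)·2·(−9) = −216 ≡ 5, so v_4 = 5^{−1} = 8 (mod 13).
  i = 5 (α = 12): (12−5)(12−9)(12−1)(12−3) = 7·3·11·9 = 2079 ≡ 12, so v_5 = 12^{−1} = 12 (mod 13).
  v = [9, 3, 7, 8, 12].
Step 2: syndromes of r = [9, 10, 0, 2, 1] (all sums mod 13).
  S_0 = Σ v_i r_i = 9·9 + 3·10 + 7·0 + 8·2 + 12·1 = 139 ≡ 9.
  S_1 = Σ v_i α_i r_i = 9·5·9 + 3·9·10 + 7·1·0 + 8·3·2 + 12·12·1 = 867 ≡ 9.
  α_i^2 mod 13 = [12, 3, 1, 9, 1].
  S_2 = Σ v_i α_i^2 r_i = 9·12·9 + 3·3·10 + 7·1·0 + 8·9·2 + 12·1·1 = 1218 ≡ 9.
  S = (9, 9, 9) ≠ 0, so r is not a codeword (an error is present).
Step 3: locate the error. For a single error e at position i, S_ℓ = v_i·e·α_i^ℓ, so α_err = S_1/S_0.
  S_0^{−1} = 9^{−1} = 3 (mod 13), so α_err = 9·3 = 27 ≡ 1 = α_3. Error position i = 3.
  Consistency check: S_2/S_1 = 9·3 = 27 ≡ 1 = α_err ✓ (single-error assumption holds).
Step 4: error magnitude e = S_0/v_3 = S_0·∏_{j≠3}(α_3 − α_j) = 9·2 = 18 ≡ 5 (mod 13).
Step 5: correct position 3: c_3 = r_3 − e = 0 − 5 ≡ 8 (mod 13). Hence c = [9, 10, 8, 2, 1].
  Check: interpolating c through the α_i gives m(x) = 11 + 10·x (degree < 2) with m(α_i) = c_i for every i, so c is indeed a codeword.


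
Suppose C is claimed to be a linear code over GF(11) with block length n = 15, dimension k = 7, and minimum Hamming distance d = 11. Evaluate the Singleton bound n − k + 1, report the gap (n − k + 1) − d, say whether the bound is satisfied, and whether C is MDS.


Singleton RHS = n − k + 1 = 9, slack = -2, bound violated (no such code; not MDS).

Singleton bound: d ≤ n − k + 1.
Here n = 15, k = 7, so n − k + 1 = 9.
Given d = 11, check d ≤ 9: NO.
Slack = (n − k + 1) − d = -2.
The slack is negative: d = 11 exceeds n − k + 1 = 9 by 2, so the Singleton bound is violated and no linear [15, 7, 11]_11 code can exist. In particular it is not MDS (MDS requires d = n − k + 1 exactly).
Description: the claimed parameters are [15, 7, 11]_11; such a code would be impossible (violates the Singleton bound).


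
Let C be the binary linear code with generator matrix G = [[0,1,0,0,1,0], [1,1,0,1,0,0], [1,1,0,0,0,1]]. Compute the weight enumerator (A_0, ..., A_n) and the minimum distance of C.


Weight distribution: A_0 = 1, A_2 = 2, A_3 = 4, A_4 = 1. Minimum distance d = 2.

Enumerate all 2^3 = 8 messages m ∈ F_2^3.
For each, compute codeword c = mG in F_2^6, then tally its weight.
  m = 000 → c = 000000, weight = 0.
  m = 100 → c = 010010, weight = 2.
  m = 010 → c = 110100, weight = 3.
  m = 110 → c = 100110, weight = 3.
  m = 001 → c = 110001, weight = 3.
  m = 101 → c = 100011, weight = 3.
  m = 011 → c = 000101, weight = 2.
  m = 111 → c = 010111, weight = 4.
Tally weights:
  weight 0: 1 codewords.
  weight 2: 2 codewords.
  weight 3: 4 codewords.
  weight 4: 1 codewords.
Minimum distance d = smallest w > 0 with A_w > 0 = 2.
Sanity: Σ A_w = 8 = 2^3 = 8 ✓.


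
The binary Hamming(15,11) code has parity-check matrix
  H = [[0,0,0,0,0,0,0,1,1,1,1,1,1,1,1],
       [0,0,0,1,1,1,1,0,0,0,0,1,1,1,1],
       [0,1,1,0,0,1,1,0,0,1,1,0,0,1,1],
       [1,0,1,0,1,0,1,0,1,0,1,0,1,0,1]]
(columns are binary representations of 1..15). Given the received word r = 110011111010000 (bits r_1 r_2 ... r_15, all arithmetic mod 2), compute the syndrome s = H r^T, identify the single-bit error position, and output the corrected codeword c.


s = (1, 1, 0, 1)^T, error position = 13, corrected codeword c = 110011111010100

Compute s = H r^T mod 2 one row at a time:
  s_1 = 1 + 1 + 0 + 1 + 0 + 0 + 0 + 0 = 3 ≡ 1 (mod 2).
  s_2 = 0 + 1 + 1 + 1 + 0 + 0 + 0 + 0 = 3 ≡ 1 (mod 2).
  s_3 = 1 + 0 + 1 + 1 + 0 + 1 + 0 + 0 = 4 ≡ 0 (mod 2).
  s_4 = 1 + 0 + 1 + 1 + 1 + 1 + 0 + 0 = 5 ≡ 1 (mod 2).
s = (1, 1, 0, 1)^T — this equals column 13 of H (binary 1101), so error is at position 13.
Correct: flip bit 13 of r = 110011111010000 to get c = 110011111010100.


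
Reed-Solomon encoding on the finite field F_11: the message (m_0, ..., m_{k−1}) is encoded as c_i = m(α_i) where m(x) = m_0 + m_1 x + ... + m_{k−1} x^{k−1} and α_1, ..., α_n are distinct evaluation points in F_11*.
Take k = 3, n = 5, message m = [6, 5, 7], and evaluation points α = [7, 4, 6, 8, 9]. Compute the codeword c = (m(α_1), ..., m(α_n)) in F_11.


c = [10, 6, 2, 10, 2]

Message polynomial: m(x) = 6 + 5·x + 7·x^2 (mod 11).
For each evaluation point α_i, compute m(α_i) mod 11:
  α_1 = 7: Horner steps 7 → 10 → 10, so m(7) = 10.
  α_2 = 4: Horner steps 7 → 0 → 6, so m(4) = 6.
  α_3 = 6: Horner steps 7 → 3 → 2, so m(6) = 2.
  α_4 = 8: Horner steps 7 → 6 → 10, so m(8) = 10.
  α_5 = 9: Horner steps 7 → 2 → 2, so m(9) = 2.
Codeword c = [10, 6, 2, 10, 2] ∈ F_11^5.


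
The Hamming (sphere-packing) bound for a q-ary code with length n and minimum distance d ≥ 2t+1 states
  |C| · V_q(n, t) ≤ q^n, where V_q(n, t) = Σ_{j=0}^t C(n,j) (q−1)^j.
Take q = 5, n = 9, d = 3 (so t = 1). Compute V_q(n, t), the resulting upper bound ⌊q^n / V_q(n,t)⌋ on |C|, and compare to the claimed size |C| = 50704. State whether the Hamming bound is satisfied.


V_q(n, t) = 37, q^n = 1953125, Hamming bound = 52787, |C| = 50704 ≤ bound (satisfied).

Step 1: Compute V_q(n, t) = Σ_{j=0}^1 C(n, j) (q−1)^j.
  j = 0: C(9,0)·(4)^0 = 1·1 = 1.
  j = 1: C(9,1)·(4)^1 = 9·4 = 36.
  V_q(n, t) = 1 + 36 = 37.
Step 2: q^n = 5^9 = 1953125.
Step 3: Hamming bound ⌊q^n / V_q(n,t)⌋ = ⌊1953125/37⌋ = 52787.
Step 4: Compare |C| = 50704 to 52787: satisfied.
The claimed |C| lies below the Hamming bound.


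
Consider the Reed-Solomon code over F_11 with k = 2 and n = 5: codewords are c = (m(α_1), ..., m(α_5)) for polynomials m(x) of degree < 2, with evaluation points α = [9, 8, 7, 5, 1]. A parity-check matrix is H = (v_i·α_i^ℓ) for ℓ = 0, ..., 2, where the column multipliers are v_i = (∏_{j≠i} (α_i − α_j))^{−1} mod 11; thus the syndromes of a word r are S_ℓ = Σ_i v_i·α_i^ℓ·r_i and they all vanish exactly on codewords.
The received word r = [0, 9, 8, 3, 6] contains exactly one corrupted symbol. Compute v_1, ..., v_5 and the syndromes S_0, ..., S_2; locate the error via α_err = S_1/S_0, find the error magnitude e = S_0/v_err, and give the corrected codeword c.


S = (6, 9, 8), error at position 3, error magnitude e = 1, c = [0, 9, 7, 3, 6].

Step 1: column multipliers v_i = (∏_{j≠i}(α_i − α_j))^{−1} mod 11.
  i = 1 (α = 9): (9−8)(9−7)(9−5)(9−1) = 1·2·4·8 = 64 ≡ 9, so v_1 = 9^{−1} = 5 (mod 11).
  i = 2 (α = 8): (8−9)(8−7)(8−5)(8−1) = (−1)·1·3·7 = −21 ≡ 1, so v_2 = 1^{−1} = 1 (mod 11).
  i = 3 (α = 7): (7−9)(7−8)(7−5)(7−1) = (−2)·(−1)·2·6 = 24 ≡ 2, so v_3 = 2^{−1} = 6 (mod 11).
  i = 4 (α = 5): (5−9)(5−8)(5−7)(5−1) = (−4)·(−3)·(−2)·4 = −96 ≡ 3, so v_4 = 3^{−1} = 4 (mod 11).
  i = 5 (α = 1): (1−9)(1−8)(1−7)(1−5) = (−8)·(−7)·(−6)·(−4) = 1344 ≡ 2, so v_5 = 2^{−1} = 6 (mod 11).
  v = [5, 1, 6, 4, 6].
Step 2: syndromes of r = [0, 9, 8, 3, 6] (all sums mod 11).
  S_0 = Σ v_i r_i = 5·0 + 1·9 + 6·8 + 4·3 + 6·6 = 105 ≡ 6.
  S_1 = Σ v_i α_i r_i = 5·9·0 + 1·8·9 + 6·7·8 + 4·5·3 + 6·1·6 = 504 ≡ 9.
  α_i^2 mod 11 = [4, 9, 5, 3, 1].
  S_2 = Σ v_i α_i^2 r_i = 5·4·0 + 1·9·9 + 6·5·8 + 4·3·3 + 6·1·6 = 393 ≡ 8.
  S = (6, 9, 8) ≠ 0, so r is not a codeword (an error is present).
Step 3: locate the error. For a single error e at position i, S_ℓ = v_i·e·α_i^ℓ, so α_err = S_1/S_0.
  S_0^{−1} = 6^{−1} = 2 (mod 11), so α_err = 9·2 = 18 ≡ 7 = α_3. Error position i = 3.
  Consistency check: S_2/S_1 = 8·5 = 40 ≡ 7 = α_err ✓ (single-error assumption holds).
Step 4: error magnitude e = S_0/v_3 = S_0·∏_{j≠3}(α_3 − α_j) = 6·2 = 12 ≡ 1 (mod 11).
Step 5: correct position 3: c_3 = r_3 − e = 8 − 1 ≡ 7 (mod 11). Hence c = [0, 9, 7, 3, 6].
  Check: interpolating c through the α_i gives m(x) = 4 + 2·x (degree < 2) with m(α_i) = c_i for every i, so c is indeed a codeword.


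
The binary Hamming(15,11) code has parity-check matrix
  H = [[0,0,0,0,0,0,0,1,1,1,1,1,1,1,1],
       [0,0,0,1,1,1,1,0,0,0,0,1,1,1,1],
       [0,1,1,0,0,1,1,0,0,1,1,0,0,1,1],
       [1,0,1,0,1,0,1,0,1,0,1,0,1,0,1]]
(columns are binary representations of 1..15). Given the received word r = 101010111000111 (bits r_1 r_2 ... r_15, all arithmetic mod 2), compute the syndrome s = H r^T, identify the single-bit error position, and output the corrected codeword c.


s = (1, 1, 0, 1)^T, error position = 13, corrected codeword c = 101010111000011

Compute s = H r^T mod 2 one row at a time:
  s_1 = 1 + 1 + 0 + 0 + 0 + 1 + 1 + 1 = 5 ≡ 1 (mod 2).
  s_2 = 0 + 1 + 0 + 1 + 0 + 1 + 1 + 1 = 5 ≡ 1 (mod 2).
  s_3 = 0 + 1 + 0 + 1 + 0 + 0 + 1 + 1 = 4 ≡ 0 (mod 2).
  s_4 = 1 + 1 + 1 + 1 + 1 + 0 + 1 + 1 = 7 ≡ 1 (mod 2).
s = (1, 1, 0, 1)^T — this equals column 13 of H (binary 1101), so error is at position 13.
Correct: flip bit 13 of r = 101010111000111 to get c = 101010111000011.


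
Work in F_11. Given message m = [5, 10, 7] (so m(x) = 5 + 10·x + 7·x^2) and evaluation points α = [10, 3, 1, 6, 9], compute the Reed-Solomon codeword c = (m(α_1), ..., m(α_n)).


c = [2, 10, 0, 9, 2]

Message polynomial: m(x) = 5 + 10·x + 7·x^2 (mod 11).
For each evaluation point α_i, compute m(α_i) mod 11:
  α_1 = 10: Horner steps 7 → 3 → 2, so m(10) = 2.
  α_2 = 3: Horner steps 7 → 9 → 10, so m(3) = 10.
  α_3 = 1: Horner steps 7 → 6 → 0, so m(1) = 0.
  α_4 = 6: Horner steps 7 → 8 → 9, so m(6) = 9.
  α_5 = 9: Horner steps 7 → 7 → 2, so m(9) = 2.
Codeword c = [2, 10, 0, 9, 2] ∈ F_11^5.
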